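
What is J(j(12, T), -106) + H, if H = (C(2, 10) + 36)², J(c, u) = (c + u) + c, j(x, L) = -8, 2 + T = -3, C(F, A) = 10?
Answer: 1994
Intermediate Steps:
T = -5 (T = -2 - 3 = -5)
J(c, u) = u + 2*c
H = 2116 (H = (10 + 36)² = 46² = 2116)
J(j(12, T), -106) + H = (-106 + 2*(-8)) + 2116 = (-106 - 16) + 2116 = -122 + 2116 = 1994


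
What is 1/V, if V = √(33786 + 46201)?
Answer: √79987/79987 ≈ 0.0035358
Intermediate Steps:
V = √79987 ≈ 282.82
1/V = 1/(√79987) = √79987/79987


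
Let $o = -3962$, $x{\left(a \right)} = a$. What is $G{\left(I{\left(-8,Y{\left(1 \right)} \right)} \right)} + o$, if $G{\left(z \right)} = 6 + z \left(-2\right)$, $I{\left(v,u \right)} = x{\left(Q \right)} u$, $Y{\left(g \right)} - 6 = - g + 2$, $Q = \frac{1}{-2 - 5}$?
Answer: $-3954$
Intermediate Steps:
$Q = - \frac{1}{7}$ ($Q = \frac{1}{-7} = - \frac{1}{7} \approx -0.14286$)
$Y{\left(g \right)} = 8 - g$ ($Y{\left(g \right)} = 6 - \left(-2 + g\right) = 8 - g$)
$I{\left(v,u \right)} = - \frac{u}{7}$
$G{\left(z \right)} = 6 - 2 z$
$G{\left(I{\left(-8,Y{\left(1 \right)} \right)} \right)} + o = \left(6 - 2 \left(- \frac{8 - 1}{7}\right)\right) - 3962 = \left(6 - 2 \left(\left(- \frac{1}{7}\right) 7\right)\right) - 3962 = \left(6 - -2\right) - 3962 = \left(6 + 2\right) - 3962 = 8 - 3962 = -3954$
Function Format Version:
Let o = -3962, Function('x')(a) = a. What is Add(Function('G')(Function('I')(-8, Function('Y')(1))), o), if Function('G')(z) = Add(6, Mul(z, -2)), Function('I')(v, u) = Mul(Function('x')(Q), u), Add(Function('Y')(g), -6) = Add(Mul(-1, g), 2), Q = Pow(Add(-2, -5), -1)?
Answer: -3954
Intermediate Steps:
Q = Rational(-1, 7) (Q = Pow(-7, -1) = Rational(-1, 7) ≈ -0.14286)
Function('Y')(g) = Add(8, Mul(-1, g)) (Function('Y')(g) = Add(6, Add(Mul(-1, g), 2)) = Add(6, Add(2, Mul(-1, g))) = Add(8, Mul(-1, g)))
Function('I')(v, u) = Mul(Rational(-1, 7), u)
Function('G')(z) = Add(6, Mul(-2, z))
Add(Function('G')(Function('I')(-8, Function('Y')(1))), o) = Add(Add(6, Mul(-2, Mul(Rational(-1, 7), Add(8, Mul(-1, 1))))), -3962) = Add(Add(6, Mul(-2, Mul(Rational(-1, 7), Add(8, -1)))), -3962) = Add(Add(6, Mul(-2, Mul(Rational(-1, 7), 7))), -3962) = Add(Add(6, Mul(-2, -1)), -3962) = Add(Add(6, 2), -3962) = Add(8, -3962) = -3954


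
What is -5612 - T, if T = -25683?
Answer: 20071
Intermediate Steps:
-5612 - T = -5612 - 1*(-25683) = -5612 + 25683 = 20071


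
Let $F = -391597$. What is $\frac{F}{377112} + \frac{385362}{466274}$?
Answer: $- \frac{18633432517}{87918760344} \approx -0.21194$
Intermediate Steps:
$\frac{F}{377112} + \frac{385362}{466274} = - \frac{391597}{377112} + \frac{385362}{466274} = \left(-391597\right) \frac{1}{377112} + 385362 \cdot \frac{1}{466274} = - \frac{391597}{377112} + \frac{192681}{233137} = - \frac{18633432517}{87918760344}$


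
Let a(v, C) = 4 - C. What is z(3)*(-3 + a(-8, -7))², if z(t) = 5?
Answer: 320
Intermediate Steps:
z(3)*(-3 + a(-8, -7))² = 5*(-3 + (4 - 1*(-7)))² = 5*(-3 + (4 + 7))² = 5*(-3 + 11)² = 5*8² = 5*64 = 320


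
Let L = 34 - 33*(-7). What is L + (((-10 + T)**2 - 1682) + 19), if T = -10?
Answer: -998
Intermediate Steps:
L = 265 (L = 34 + 231 = 265)
L + (((-10 + T)**2 - 1682) + 19) = 265 + (((-10 - 10)**2 - 1682) + 19) = 265 + (((-20)**2 - 1682) + 19) = 265 + ((400 - 1682) + 19) = 265 + (-1282 + 19) = 265 - 1263 = -998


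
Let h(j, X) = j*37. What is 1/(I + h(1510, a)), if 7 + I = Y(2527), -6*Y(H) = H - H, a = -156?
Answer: 1/55863 ≈ 1.7901e-5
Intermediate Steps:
h(j, X) = 37*j
Y(H) = 0 (Y(H) = -(H - H)/6 = -⅙*0 = 0)
I = -7 (I = -7 + 0 = -7)
1/(I + h(1510, a)) = 1/(-7 + 37*1510) = 1/(-7 + 55870) = 1/55863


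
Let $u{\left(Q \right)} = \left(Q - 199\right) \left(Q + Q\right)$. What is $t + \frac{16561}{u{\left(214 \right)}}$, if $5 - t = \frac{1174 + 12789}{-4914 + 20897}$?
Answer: $\frac{688106303}{102610860} \approx 6.706$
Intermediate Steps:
$u{\left(Q \right)} = 2 Q \left(-199 + Q\right)$ ($u{\left(Q \right)} = \left(-199 + Q\right) 2 Q = 2 Q \left(-199 + Q\right)$)
$t = \frac{65952}{15983}$ ($t = 5 - \frac{1174 + 12789}{-4914 + 20897} = 5 - \frac{13963}{15983} = \frac{65952}{15983} \approx 4.1264$)
$t + \frac{16561}{u{\left(214 \right)}} = \frac{65952}{15983} + \frac{16561}{2 \cdot 214 \left(-199 + 214\right)} = \frac{65952}{15983} + \frac{16561}{2 \cdot 214 \cdot 15} = \frac{65952}{15983} + \frac{16561}{6420} = \frac{688106303}{102610860}$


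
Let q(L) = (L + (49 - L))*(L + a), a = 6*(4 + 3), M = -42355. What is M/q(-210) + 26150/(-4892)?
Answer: -2016535/10067736 ≈ -0.20030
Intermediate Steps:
a = 42 (a = 6*7 = 42)
q(L) = 2058 + 49*L (q(L) = (L + (49 - L))*(L + 42) = 49*(42 + L) = 2058 + 49*L)
M/q(-210) + 26150/(-4892) = -42355/(2058 + 49*(-210)) + 26150/(-4892) = -42355/(2058 - 10290) + 26150*(-1/4892) = -42355/(-8232) - 13075/2446 = -42355*(-1/8232) - 13075/2446 = 42355/8232 - 13075/2446 = -2016535/10067736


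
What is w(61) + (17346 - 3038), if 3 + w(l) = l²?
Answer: 18026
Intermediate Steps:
w(l) = -3 + l²
w(61) + (17346 - 3038) = (-3 + 61²) + (17346 - 3038) = (-3 + 3721) + 14308 = 3718 + 14308 = 18026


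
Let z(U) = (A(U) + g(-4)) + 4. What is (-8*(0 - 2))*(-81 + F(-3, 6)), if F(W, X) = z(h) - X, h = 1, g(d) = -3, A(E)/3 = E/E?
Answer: -1328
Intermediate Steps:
A(E) = 3 (A(E) = 3*(E/E) = 3*1 = 3)
z(U) = 4 (z(U) = (3 - 3) + 4 = 0 + 4 = 4)
F(W, X) = 4 - X
(-8*(0 - 2))*(-81 + F(-3, 6)) = (-8*(0 - 2))*(-81 + (4 - 1*6)) = (-8*(-2))*(-81 + (4 - 6)) = 16*(-81 - 2) = 16*(-83) = -1328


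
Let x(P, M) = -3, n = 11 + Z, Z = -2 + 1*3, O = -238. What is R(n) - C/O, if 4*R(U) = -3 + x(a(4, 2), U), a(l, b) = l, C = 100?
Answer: -257/238 ≈ -1.0798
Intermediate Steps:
Z = 1 (Z = -2 + 3 = 1)
n = 12 (n = 11 + 1 = 12)
R(U) = -3/2 (R(U) = (-3 - 3)/4 = (¼)*(-6) = -3/2)
R(n) - C/O = -3/2 - 100/(-238) = -3/2 - 100*(-1)/238 = -3/2 - 1*(-50/119) = -3/2 + 50/119 = -257/238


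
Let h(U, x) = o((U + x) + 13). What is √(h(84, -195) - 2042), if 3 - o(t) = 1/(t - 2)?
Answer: I*√203899/10 ≈ 45.155*I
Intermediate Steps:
o(t) = 3 - 1/(-2 + t) (o(t) = 3 - 1/(t - 2) = 3 - 1/(-2 + t))
h(U, x) = (32 + 3*U + 3*x)/(11 + U + x) (h(U, x) = (-7 + 3*((U + x) + 13))/(-2 + ((U + x) + 13)) = (-7 + 3*(13 + U + x))/(-2 + (13 + U + x)) = (-7 + (39 + 3*U + 3*x))/(11 + U + x) = (32 + 3*U + 3*x)/(11 + U + x))
√(h(84, -195) - 2042) = √((32 + 3*84 + 3*(-195))/(11 + 84 - 195) - 2042) = √((32 + 252 - 585)/(-100) - 2042) = √(-1/100*(-301) - 2042) = √(301/100 - 2042) = √(-203899/100) = I*√203899/10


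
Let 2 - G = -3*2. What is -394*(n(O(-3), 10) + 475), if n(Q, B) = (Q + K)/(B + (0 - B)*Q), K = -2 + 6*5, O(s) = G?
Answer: -6543158/35 ≈ -1.8695e+5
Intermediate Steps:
G = 8 (G = 2 - (-3)*2 = 2 - 1*(-6) = 2 + 6 = 8)
O(s) = 8
K = 28 (K = -2 + 30 = 28)
n(Q, B) = (28 + Q)/(B - B*Q) (n(Q, B) = (Q + 28)/(B + (0 - B)*Q) = (28 + Q)/(B + (-B)*Q) = (28 + Q)/(B - B*Q))
-394*(n(O(-3), 10) + 475) = -394*((-28 - 1*8)/(10*(-1 + 8)) + 475) = -394*((⅒)*(-28 - 8)/7 + 475) = -394*((⅒)*(⅐)*(-36) + 475) = -394*(-18/35 + 475) = -394*16607/35 = -6543158/35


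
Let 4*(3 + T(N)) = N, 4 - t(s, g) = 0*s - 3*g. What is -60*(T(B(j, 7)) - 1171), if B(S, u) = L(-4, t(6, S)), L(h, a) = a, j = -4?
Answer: 70560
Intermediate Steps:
t(s, g) = 4 + 3*g (t(s, g) = 4 - (0*s - 3*g) = 4 - (0 - 3*g) = 4 - (-3)*g = 4 + 3*g)
B(S, u) = 4 + 3*S
T(N) = -3 + N/4
-60*(T(B(j, 7)) - 1171) = -60*((-3 + (4 + 3*(-4))/4) - 1171) = -60*((-3 + (4 - 12)/4) - 1171) = -60*((-3 + (¼)*(-8)) - 1171) = -60*((-3 - 2) - 1171) = -60*(-5 - 1171) = -60*(-1176) = 70560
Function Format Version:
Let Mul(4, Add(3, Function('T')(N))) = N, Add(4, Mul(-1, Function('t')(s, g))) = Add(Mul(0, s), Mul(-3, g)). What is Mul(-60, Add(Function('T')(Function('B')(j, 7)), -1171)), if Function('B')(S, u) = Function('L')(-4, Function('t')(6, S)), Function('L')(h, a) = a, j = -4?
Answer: 70560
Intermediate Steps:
Function('t')(s, g) = Add(4, Mul(3, g)) (Function('t')(s, g) = Add(4, Mul(-1, Add(Mul(0, s), Mul(-3, g)))) = Add(4, Mul(-1, Add(0, Mul(-3, g)))) = Add(4, Mul(-1, Mul(-3, g))) = Add(4, Mul(3, g)))
Function('B')(S, u) = Add(4, Mul(3, S))
Function('T')(N) = Add(-3, Mul(Rational(1, 4), N))
Mul(-60, Add(Function('T')(Function('B')(j, 7)), -1171)) = Mul(-60, Add(Add(-3, Mul(Rational(1, 4), Add(4, Mul(3, -4)))), -1171)) = Mul(-60, Add(Add(-3, Mul(Rational(1, 4), Add(4, -12))), -1171)) = Mul(-60, Add(Add(-3, Mul(Rational(1, 4), -8)), -1171)) = Mul(-60, Add(Add(-3, -2), -1171)) = Mul(-60, Add(-5, -1171)) = Mul(-60, -1176) = 70560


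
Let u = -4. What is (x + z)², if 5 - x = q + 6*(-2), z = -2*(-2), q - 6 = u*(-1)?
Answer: 121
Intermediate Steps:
q = 10 (q = 6 - 4*(-1) = 6 + 4 = 10)
z = 4
x = 7 (x = 5 - (10 + 6*(-2)) = 5 - (10 - 12) = 5 - 1*(-2) = 5 + 2 = 7)
(x + z)² = (7 + 4)² = 11² = 121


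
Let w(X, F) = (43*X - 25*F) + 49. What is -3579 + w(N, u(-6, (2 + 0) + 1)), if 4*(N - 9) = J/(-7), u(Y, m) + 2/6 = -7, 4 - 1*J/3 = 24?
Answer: -60218/21 ≈ -2867.5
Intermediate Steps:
J = -60 (J = 12 - 3*24 = 12 - 72 = -60)
u(Y, m) = -22/3 (u(Y, m) = -1/3 - 7 = -22/3)
N = 78/7 (N = 9 + (-60/(-7))/4 = 9 + (-60*(-1/7))/4 = 9 + (1/4)*(60/7) = 9 + 15/7 = 78/7 ≈ 11.143)
w(X, F) = 49 - 25*F + 43*X (w(X, F) = (-25*F + 43*X) + 49 = 49 - 25*F + 43*X)
-3579 + w(N, u(-6, (2 + 0) + 1)) = -3579 + (49 - 25*(-22/3) + 43*(78/7)) = -3579 + (49 + 550/3 + 3354/7) = -3579 + 14941/21 = -60218/21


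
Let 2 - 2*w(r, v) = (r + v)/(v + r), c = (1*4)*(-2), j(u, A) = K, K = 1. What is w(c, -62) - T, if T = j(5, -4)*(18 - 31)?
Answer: 27/2 ≈ 13.500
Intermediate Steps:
j(u, A) = 1
c = -8 (c = 4*(-2) = -8)
w(r, v) = 1/2 (w(r, v) = 1 - (r + v)/(2*(v + r)) = 1 - (r + v)/(2*(r + v)) = 1 - 1/2*1 = 1 - 1/2 = 1/2)
T = -13 (T = 1*(18 - 31) = 1*(-13) = -13)
w(c, -62) - T = 1/2 - 1*(-13) = 1/2 + 13 = 27/2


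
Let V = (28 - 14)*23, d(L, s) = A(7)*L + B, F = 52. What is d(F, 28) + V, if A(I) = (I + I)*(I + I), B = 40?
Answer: 10554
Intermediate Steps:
A(I) = 4*I² (A(I) = (2*I)*(2*I) = 4*I²)
d(L, s) = 40 + 196*L (d(L, s) = (4*7²)*L + 40 = (4*49)*L + 40 = 196*L + 40 = 40 + 196*L)
V = 322 (V = 14*23 = 322)
d(F, 28) + V = (40 + 196*52) + 322 = (40 + 10192) + 322 = 10232 + 322 = 10554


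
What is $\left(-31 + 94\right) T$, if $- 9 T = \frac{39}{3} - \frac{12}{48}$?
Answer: $- \frac{357}{4} \approx -89.25$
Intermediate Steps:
$T = - \frac{17}{12}$ ($T = - \frac{\frac{39}{3} - \frac{12}{48}}{9} = - \frac{39 \cdot \frac{1}{3} - \frac{1}{4}}{9} = - \frac{13 - \frac{1}{4}}{9} = \left(- \frac{1}{9}\right) \frac{51}{4} = - \frac{17}{12} \approx -1.4167$)
$\left(-31 + 94\right) T = \left(-31 + 94\right) \left(- \frac{17}{12}\right) = 63 \left(- \frac{17}{12}\right) = - \frac{357}{4}$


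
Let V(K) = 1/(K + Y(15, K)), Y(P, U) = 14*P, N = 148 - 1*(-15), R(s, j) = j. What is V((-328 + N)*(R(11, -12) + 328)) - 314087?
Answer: -16310537911/51930 ≈ -3.1409e+5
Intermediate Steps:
N = 163 (N = 148 + 15 = 163)
V(K) = 1/(210 + K) (V(K) = 1/(K + 14*15) = 1/(K + 210) = 1/(210 + K))
V((-328 + N)*(R(11, -12) + 328)) - 314087 = 1/(210 + (-328 + 163)*(-12 + 328)) - 314087 = 1/(210 - 165*316) - 314087 = 1/(210 - 52140) - 314087 = 1/(-51930) - 314087 = -1/51930 - 314087 = -16310537911/51930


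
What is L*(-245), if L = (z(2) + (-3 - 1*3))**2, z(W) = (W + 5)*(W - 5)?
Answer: -178605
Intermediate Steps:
z(W) = (-5 + W)*(5 + W) (z(W) = (5 + W)*(-5 + W) = (-5 + W)*(5 + W))
L = 729 (L = ((-25 + 2**2) + (-3 - 1*3))**2 = ((-25 + 4) + (-3 - 3))**2 = (-21 - 6)**2 = (-27)**2 = 729)
L*(-245) = 729*(-245) = -178605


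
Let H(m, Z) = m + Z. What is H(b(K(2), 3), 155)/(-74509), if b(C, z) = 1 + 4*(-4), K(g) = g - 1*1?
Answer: -140/74509 ≈ -0.0018790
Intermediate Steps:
K(g) = -1 + g (K(g) = g - 1 = -1 + g)
b(C, z) = -15 (b(C, z) = 1 - 16 = -15)
H(m, Z) = Z + m
H(b(K(2), 3), 155)/(-74509) = (155 - 15)/(-74509) = 140*(-1/74509) = -140/74509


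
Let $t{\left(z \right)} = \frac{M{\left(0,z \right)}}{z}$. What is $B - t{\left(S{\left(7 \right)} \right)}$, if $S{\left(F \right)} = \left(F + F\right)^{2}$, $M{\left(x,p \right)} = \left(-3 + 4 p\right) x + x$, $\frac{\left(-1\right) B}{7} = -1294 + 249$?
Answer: $7315$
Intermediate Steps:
$B = 7315$ ($B = - 7 \left(-1294 + 249\right) = \left(-7\right) \left(-1045\right) = 7315$)
$M{\left(x,p \right)} = x + x \left(-3 + 4 p\right)$ ($M{\left(x,p \right)} = x \left(-3 + 4 p\right) + x = x + x \left(-3 + 4 p\right)$)
$S{\left(F \right)} = 4 F^{2}$ ($S{\left(F \right)} = \left(2 F\right)^{2} = 4 F^{2}$)
$t{\left(z \right)} = 0$ ($t{\left(z \right)} = \frac{2 \cdot 0 \left(-1 + 2 z\right)}{z} = \frac{0}{z} = 0$)
$B - t{\left(S{\left(7 \right)} \right)} = 7315 - 0 = 7315 + 0 = 7315$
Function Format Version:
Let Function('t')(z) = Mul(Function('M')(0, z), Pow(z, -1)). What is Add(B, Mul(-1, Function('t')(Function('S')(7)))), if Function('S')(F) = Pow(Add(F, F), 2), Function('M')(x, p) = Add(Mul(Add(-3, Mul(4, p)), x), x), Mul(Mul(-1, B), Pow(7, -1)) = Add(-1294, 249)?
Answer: 7315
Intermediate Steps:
B = 7315 (B = Mul(-7, Add(-1294, 249)) = Mul(-7, -1045) = 7315)
Function('M')(x, p) = Add(x, Mul(x, Add(-3, Mul(4, p)))) (Function('M')(x, p) = Add(Mul(x, Add(-3, Mul(4, p))), x) = Add(x, Mul(x, Add(-3, Mul(4, p)))))
Function('S')(F) = Mul(4, Pow(F, 2)) (Function('S')(F) = Pow(Mul(2, F), 2) = Mul(4, Pow(F, 2)))
Function('t')(z) = 0 (Function('t')(z) = Mul(Mul(2, 0, Add(-1, Mul(2, z))), Pow(z, -1)) = Mul(0, Pow(z, -1)) = 0)
Add(B, Mul(-1, Function('t')(Function('S')(7)))) = Add(7315, Mul(-1, 0)) = Add(7315, 0) = 7315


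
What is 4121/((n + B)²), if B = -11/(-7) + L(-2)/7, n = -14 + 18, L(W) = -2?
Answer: 201929/1369 ≈ 147.50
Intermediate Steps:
n = 4
B = 9/7 (B = -11/(-7) - 2/7 = -11*(-⅐) - 2*⅐ = 11/7 - 2/7 = 9/7 ≈ 1.2857)
4121/((n + B)²) = 4121/((4 + 9/7)²) = 4121/((37/7)²) = 4121/(1369/49) = 4121*(49/1369) = 201929/1369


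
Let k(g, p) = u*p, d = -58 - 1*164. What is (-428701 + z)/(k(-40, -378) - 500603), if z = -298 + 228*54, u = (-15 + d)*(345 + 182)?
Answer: -416687/46711219 ≈ -0.0089205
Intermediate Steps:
d = -222 (d = -58 - 164 = -222)
u = -124899 (u = (-15 - 222)*(345 + 182) = -237*527 = -124899)
k(g, p) = -124899*p
z = 12014 (z = -298 + 12312 = 12014)
(-428701 + z)/(k(-40, -378) - 500603) = (-428701 + 12014)/(-124899*(-378) - 500603) = -416687/(47211822 - 500603) = -416687/46711219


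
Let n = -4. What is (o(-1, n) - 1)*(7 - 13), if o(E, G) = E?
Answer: 12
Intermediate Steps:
(o(-1, n) - 1)*(7 - 13) = (-1 - 1)*(7 - 13) = -2*(-6) = 12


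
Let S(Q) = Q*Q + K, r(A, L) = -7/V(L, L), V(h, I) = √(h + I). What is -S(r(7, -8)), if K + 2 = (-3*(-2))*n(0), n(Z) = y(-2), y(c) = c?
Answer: 273/16 ≈ 17.063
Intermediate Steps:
n(Z) = -2
V(h, I) = √(I + h)
K = -14 (K = -2 - 3*(-2)*(-2) = -2 + 6*(-2) = -2 - 12 = -14)
r(A, L) = -7*√2/(2*√L) (r(A, L) = -7/√(L + L) = -7*√2/(2*√L))
S(Q) = -14 + Q² (S(Q) = Q*Q - 14 = Q² - 14 = -14 + Q²)
-S(r(7, -8)) = -(-14 + (-7*√2/(2*√(-8)))²) = -(-14 + (-7*√2*(-I*√2/4)/2)²) = -(-14 + (7*I/4)²) = -(-14 - 49/16) = -1*(-273/16) = 273/16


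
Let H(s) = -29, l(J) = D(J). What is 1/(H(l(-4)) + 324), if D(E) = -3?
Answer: 1/295 ≈ 0.0033898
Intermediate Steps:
l(J) = -3
1/(H(l(-4)) + 324) = 1/(-29 + 324) = 1/295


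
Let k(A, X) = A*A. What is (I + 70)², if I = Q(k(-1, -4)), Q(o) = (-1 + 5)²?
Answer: 7396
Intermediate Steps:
k(A, X) = A²
Q(o) = 16 (Q(o) = 4² = 16)
I = 16
(I + 70)² = (16 + 70)² = 86² = 7396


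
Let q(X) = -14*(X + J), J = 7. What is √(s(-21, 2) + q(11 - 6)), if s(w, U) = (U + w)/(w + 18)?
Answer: I*√1455/3 ≈ 12.715*I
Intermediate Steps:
s(w, U) = (U + w)/(18 + w)
q(X) = -98 - 14*X (q(X) = -14*(X + 7) = -14*(7 + X) = -98 - 14*X)
√(s(-21, 2) + q(11 - 6)) = √((2 - 21)/(18 - 21) + (-98 - 14*(11 - 6))) = √(-19/(-3) + (-98 - 14*5)) = √(-⅓*(-19) + (-98 - 70)) = √(19/3 - 168) = √(-485/3) = I*√1455/3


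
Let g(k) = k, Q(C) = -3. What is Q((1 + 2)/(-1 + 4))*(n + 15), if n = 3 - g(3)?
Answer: -45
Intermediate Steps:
n = 0 (n = 3 - 1*3 = 3 - 3 = 0)
Q((1 + 2)/(-1 + 4))*(n + 15) = -3*(0 + 15) = -3*15 = -45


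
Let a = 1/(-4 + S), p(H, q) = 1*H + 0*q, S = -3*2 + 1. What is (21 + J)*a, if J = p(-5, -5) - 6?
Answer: -10/9 ≈ -1.1111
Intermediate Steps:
S = -5 (S = -6 + 1 = -5)
p(H, q) = H (p(H, q) = H + 0 = H)
a = -1/9 (a = 1/(-4 - 5) = 1/(-9) = -1/9 ≈ -0.11111)
J = -11 (J = -5 - 6 = -11)
(21 + J)*a = (21 - 11)*(-1/9) = 10*(-1/9) = -10/9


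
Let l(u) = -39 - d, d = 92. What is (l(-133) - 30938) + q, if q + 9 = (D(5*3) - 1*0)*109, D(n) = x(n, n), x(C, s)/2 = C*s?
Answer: 17972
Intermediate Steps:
x(C, s) = 2*C*s (x(C, s) = 2*(C*s) = 2*C*s)
l(u) = -131 (l(u) = -39 - 1*92 = -39 - 92 = -131)
D(n) = 2*n² (D(n) = 2*n*n = 2*n²)
q = 49041 (q = -9 + (2*(5*3)² - 1*0)*109 = -9 + (2*15² + 0)*109 = -9 + (2*225 + 0)*109 = -9 + (450 + 0)*109 = -9 + 450*109 = -9 + 49050 = 49041)
(l(-133) - 30938) + q = (-131 - 30938) + 49041 = -31069 + 49041 = 17972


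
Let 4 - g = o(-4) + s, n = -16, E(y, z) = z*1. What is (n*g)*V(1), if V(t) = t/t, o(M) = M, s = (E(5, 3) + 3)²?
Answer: 448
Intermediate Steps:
E(y, z) = z
s = 36 (s = (3 + 3)² = 6² = 36)
V(t) = 1
g = -28 (g = 4 - (-4 + 36) = 4 - 1*32 = 4 - 32 = -28)
(n*g)*V(1) = -16*(-28)*1 = 448*1 = 448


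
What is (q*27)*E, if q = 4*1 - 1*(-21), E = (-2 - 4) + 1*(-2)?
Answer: -5400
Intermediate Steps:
E = -8 (E = -6 - 2 = -8)
q = 25 (q = 4 + 21 = 25)
(q*27)*E = (25*27)*(-8) = 675*(-8) = -5400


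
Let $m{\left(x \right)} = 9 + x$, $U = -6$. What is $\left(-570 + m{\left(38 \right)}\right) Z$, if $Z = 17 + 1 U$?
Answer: $-5753$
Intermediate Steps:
$Z = 11$ ($Z = 17 + 1 \left(-6\right) = 17 - 6 = 11$)
$\left(-570 + m{\left(38 \right)}\right) Z = \left(-570 + \left(9 + 38\right)\right) 11 = \left(-570 + 47\right) 11 = \left(-523\right) 11 = -5753$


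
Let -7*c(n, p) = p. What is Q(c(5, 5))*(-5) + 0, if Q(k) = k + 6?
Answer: -185/7 ≈ -26.429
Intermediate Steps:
c(n, p) = -p/7
Q(k) = 6 + k
Q(c(5, 5))*(-5) + 0 = (6 - ⅐*5)*(-5) + 0 = (6 - 5/7)*(-5) + 0 = (37/7)*(-5) + 0 = -185/7 + 0 = -185/7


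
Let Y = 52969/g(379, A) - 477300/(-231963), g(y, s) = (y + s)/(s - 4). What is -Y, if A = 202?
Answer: -115860630686/6417643 ≈ -18053.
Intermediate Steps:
g(y, s) = (s + y)/(-4 + s)
Y = 115860630686/6417643 (Y = 52969/(((202 + 379)/(-4 + 202))) - 477300/(-231963) = 52969/((581/198)) - 477300*(-1/231963) = 52969/(((1/198)*581)) + 159100/77321 = 52969/(581/198) + 159100/77321 = 52969*(198/581) + 159100/77321 = 1498266/83 + 159100/77321 = 115860630686/6417643 ≈ 18053.)
-Y = -1*115860630686/6417643 = -115860630686/6417643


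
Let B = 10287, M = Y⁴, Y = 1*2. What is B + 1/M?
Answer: 164593/16 ≈ 10287.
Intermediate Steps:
Y = 2
M = 16 (M = 2⁴ = 16)
B + 1/M = 10287 + 1/16 = 164593/16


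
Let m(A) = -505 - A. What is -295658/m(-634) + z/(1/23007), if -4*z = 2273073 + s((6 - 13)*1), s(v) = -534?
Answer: -6744676498349/516 ≈ -1.3071e+10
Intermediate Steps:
z = -2272539/4 (z = -(2273073 - 534)/4 = -¼*2272539 = -2272539/4 ≈ -5.6814e+5)
-295658/m(-634) + z/(1/23007) = -295658/(-505 - 1*(-634)) - 2272539/(4*(1/23007)) = -295658/(-505 + 634) - 2272539/(4*1/23007) = -295658/129 - 2272539/4*23007 = -295658*1/129 - 52284304773/4 = -295658/129 - 52284304773/4 = -6744676498349/516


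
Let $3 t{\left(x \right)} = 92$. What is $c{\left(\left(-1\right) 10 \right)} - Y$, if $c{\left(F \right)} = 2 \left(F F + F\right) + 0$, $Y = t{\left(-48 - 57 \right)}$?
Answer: $\frac{448}{3} \approx 149.33$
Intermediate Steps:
$t{\left(x \right)} = \frac{92}{3}$ ($t{\left(x \right)} = \frac{1}{3} \cdot 92 = \frac{92}{3}$)
$Y = \frac{92}{3} \approx 30.667$
$c{\left(F \right)} = 2 F + 2 F^{2}$ ($c{\left(F \right)} = 2 \left(F^{2} + F\right) + 0 = 2 \left(F + F^{2}\right) + 0 = \left(2 F + 2 F^{2}\right) + 0 = 2 F + 2 F^{2}$)
$c{\left(\left(-1\right) 10 \right)} - Y = 2 \left(\left(-1\right) 10\right) \left(1 - 10\right) - \frac{92}{3} = 2 \left(-10\right) \left(1 - 10\right) - \frac{92}{3} = 2 \left(-10\right) \left(-9\right) - \frac{92}{3} = 180 - \frac{92}{3} = \frac{448}{3}$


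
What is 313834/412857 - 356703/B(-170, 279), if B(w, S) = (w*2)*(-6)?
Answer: -48875703037/280742760 ≈ -174.09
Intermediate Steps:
B(w, S) = -12*w (B(w, S) = (2*w)*(-6) = -12*w)
313834/412857 - 356703/B(-170, 279) = 313834/412857 - 356703/((-12*(-170))) = 313834*(1/412857) - 356703/2040 = 313834/412857 - 356703*1/2040 = 313834/412857 - 118901/680 = -48875703037/280742760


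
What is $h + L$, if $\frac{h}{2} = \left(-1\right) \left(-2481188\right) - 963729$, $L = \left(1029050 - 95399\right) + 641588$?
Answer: $4610157$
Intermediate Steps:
$L = 1575239$ ($L = 933651 + 641588 = 1575239$)
$h = 3034918$ ($h = 2 \left(\left(-1\right) \left(-2481188\right) - 963729\right) = 2 \left(2481188 - 963729\right) = 2 \cdot 1517459 = 3034918$)
$h + L = 3034918 + 1575239 = 4610157$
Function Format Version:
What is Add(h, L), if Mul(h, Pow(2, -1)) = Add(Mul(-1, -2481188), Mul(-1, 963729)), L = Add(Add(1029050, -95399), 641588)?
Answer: 4610157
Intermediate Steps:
L = 1575239 (L = Add(933651, 641588) = 1575239)
h = 3034918 (h = Mul(2, Add(Mul(-1, -2481188), Mul(-1, 963729))) = Mul(2, Add(2481188, -963729)) = Mul(2, 1517459) = 3034918)
Add(h, L) = Add(3034918, 1575239) = 4610157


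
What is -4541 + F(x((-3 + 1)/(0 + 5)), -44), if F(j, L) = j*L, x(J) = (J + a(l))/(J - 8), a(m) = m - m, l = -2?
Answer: -95405/21 ≈ -4543.1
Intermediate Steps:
a(m) = 0
x(J) = J/(-8 + J) (x(J) = (J + 0)/(J - 8) = J/(-8 + J))
F(j, L) = L*j
-4541 + F(x((-3 + 1)/(0 + 5)), -44) = -4541 - 44*(-3 + 1)/(0 + 5)/(-8 + (-3 + 1)/(0 + 5)) = -4541 - 44*(-2/5)/(-8 - 2/5) = -4541 - 44*(-2*⅕)/(-8 - 2*⅕) = -4541 - (-88)/(5*(-8 - ⅖)) = -4541 - (-88)/(5*(-42/5)) = -4541 - (-88)*(-5)/(5*42) = -4541 - 44*1/21 = -4541 - 44/21 = -95405/21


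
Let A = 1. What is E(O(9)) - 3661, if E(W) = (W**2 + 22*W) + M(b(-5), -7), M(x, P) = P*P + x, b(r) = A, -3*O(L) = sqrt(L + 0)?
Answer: -3632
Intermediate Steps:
O(L) = -sqrt(L)/3 (O(L) = -sqrt(L + 0)/3 = -sqrt(L)/3)
b(r) = 1
M(x, P) = x + P**2 (M(x, P) = P**2 + x = x + P**2)
E(W) = 50 + W**2 + 22*W (E(W) = (W**2 + 22*W) + (1 + (-7)**2) = (W**2 + 22*W) + (1 + 49) = (W**2 + 22*W) + 50 = 50 + W**2 + 22*W)
E(O(9)) - 3661 = (50 + (-sqrt(9)/3)**2 + 22*(-sqrt(9)/3)) - 3661 = (50 + (-1/3*3)**2 + 22*(-1/3*3)) - 3661 = (50 + (-1)**2 + 22*(-1)) - 3661 = (50 + 1 - 22) - 3661 = 29 - 3661 = -3632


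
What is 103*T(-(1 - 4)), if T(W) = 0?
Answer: 0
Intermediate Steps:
103*T(-(1 - 4)) = 103*0 = 0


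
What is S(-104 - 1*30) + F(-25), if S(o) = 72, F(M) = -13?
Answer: 59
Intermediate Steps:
S(-104 - 1*30) + F(-25) = 72 - 13 = 59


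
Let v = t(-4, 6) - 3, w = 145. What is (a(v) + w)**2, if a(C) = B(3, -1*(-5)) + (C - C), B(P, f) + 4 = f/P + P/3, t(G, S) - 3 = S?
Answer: 185761/9 ≈ 20640.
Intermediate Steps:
t(G, S) = 3 + S
B(P, f) = -4 + P/3 + f/P (B(P, f) = -4 + (f/P + P/3) = -4 + (P/3 + f/P) = -4 + P/3 + f/P)
v = 6 (v = (3 + 6) - 3 = 9 - 3 = 6)
a(C) = -4/3 (a(C) = (-4 + (1/3)*3 - 1*(-5)/3) + (C - C) = (-4 + 1 + 5*(1/3)) + 0 = (-4 + 1 + 5/3) + 0 = -4/3 + 0 = -4/3)
(a(v) + w)**2 = (-4/3 + 145)**2 = (431/3)**2 = 185761/9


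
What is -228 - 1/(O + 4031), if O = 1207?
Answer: -1194265/5238 ≈ -228.00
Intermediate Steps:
-228 - 1/(O + 4031) = -228 - 1/(1207 + 4031) = -228 - 1/5238 = -1194265/5238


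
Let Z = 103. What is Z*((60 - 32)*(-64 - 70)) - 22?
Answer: -386478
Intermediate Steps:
Z*((60 - 32)*(-64 - 70)) - 22 = 103*((60 - 32)*(-64 - 70)) - 22 = 103*(28*(-134)) - 22 = 103*(-3752) - 22 = -386456 - 22 = -386478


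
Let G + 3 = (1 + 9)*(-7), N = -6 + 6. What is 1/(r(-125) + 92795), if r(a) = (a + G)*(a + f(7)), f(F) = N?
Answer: 1/117545 ≈ 8.5074e-6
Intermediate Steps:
N = 0
f(F) = 0
G = -73 (G = -3 + (1 + 9)*(-7) = -3 + 10*(-7) = -3 - 70 = -73)
r(a) = a*(-73 + a) (r(a) = (a - 73)*(a + 0) = (-73 + a)*a = a*(-73 + a))
1/(r(-125) + 92795) = 1/(-125*(-73 - 125) + 92795) = 1/(-125*(-198) + 92795) = 1/(24750 + 92795) = 1/117545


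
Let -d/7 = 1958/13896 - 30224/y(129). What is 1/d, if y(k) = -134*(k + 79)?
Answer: -6051708/51905665 ≈ -0.11659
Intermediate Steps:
y(k) = -10586 - 134*k (y(k) = -134*(79 + k) = -10586 - 134*k)
d = -51905665/6051708 (d = -7*(1958/13896 - 30224/(-10586 - 134*129)) = -7*(1958*(1/13896) - 30224/(-10586 - 17286)) = -7*(979/6948 - 30224/(-27872)) = -7*(979/6948 - 30224*(-1/27872)) = -7*(979/6948 + 1889/1742) = -7*7415095/6051708 = -51905665/6051708 ≈ -8.5770)
1/d = 1/(-51905665/6051708) = -6051708/51905665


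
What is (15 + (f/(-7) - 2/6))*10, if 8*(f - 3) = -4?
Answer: 3005/21 ≈ 143.10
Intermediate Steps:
f = 5/2 (f = 3 + (⅛)*(-4) = 3 - ½ = 5/2 ≈ 2.5000)
(15 + (f/(-7) - 2/6))*10 = (15 + ((5/2)/(-7) - 2/6))*10 = (15 + ((5/2)*(-⅐) - 2*⅙))*10 = (15 + (-5/14 - ⅓))*10 = (15 - 29/42)*10 = (601/42)*10 = 3005/21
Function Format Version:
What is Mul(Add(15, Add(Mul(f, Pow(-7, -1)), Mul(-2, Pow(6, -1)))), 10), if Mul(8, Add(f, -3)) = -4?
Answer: Rational(3005, 21) ≈ 143.10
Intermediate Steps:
f = Rational(5, 2) (f = Add(3, Mul(Rational(1, 8), -4)) = Add(3, Rational(-1, 2)) = Rational(5, 2) ≈ 2.5000)
Mul(Add(15, Add(Mul(f, Pow(-7, -1)), Mul(-2, Pow(6, -1)))), 10) = Mul(Add(15, Add(Mul(Rational(5, 2), Pow(-7, -1)), Mul(-2, Pow(6, -1)))), 10) = Mul(Add(15, Add(Mul(Rational(5, 2), Rational(-1, 7)), Mul(-2, Rational(1, 6)))), 10) = Mul(Add(15, Add(Rational(-5, 14), Rational(-1, 3))), 10) = Mul(Add(15, Rational(-29, 42)), 10) = Mul(Rational(601, 42), 10) = Rational(3005, 21)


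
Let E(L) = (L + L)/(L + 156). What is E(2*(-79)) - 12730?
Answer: -12572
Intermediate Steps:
E(L) = 2*L/(156 + L) (E(L) = (2*L)/(156 + L) = 2*L/(156 + L))
E(2*(-79)) - 12730 = 2*(2*(-79))/(156 + 2*(-79)) - 12730 = 2*(-158)/(156 - 158) - 12730 = 2*(-158)/(-2) - 12730 = 2*(-158)*(-½) - 12730 = 158 - 12730 = -12572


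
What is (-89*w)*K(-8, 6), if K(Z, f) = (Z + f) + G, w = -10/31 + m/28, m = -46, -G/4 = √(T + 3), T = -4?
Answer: -75917/217 - 151834*I/217 ≈ -349.85 - 699.7*I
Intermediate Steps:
G = -4*I (G = -4*√(-4 + 3) = -4*I ≈ -4.0*I)
w = -853/434 (w = -10/31 - 46/28 = -10*1/31 - 46*1/28 = -10/31 - 23/14 = -853/434 ≈ -1.9654)
K(Z, f) = Z + f - 4*I (K(Z, f) = (Z + f) - 4*I = Z + f - 4*I)
(-89*w)*K(-8, 6) = (-89*(-853/434))*(-8 + 6 - 4*I) = 75917*(-2 - 4*I)/434 = -75917/217 - 151834*I/217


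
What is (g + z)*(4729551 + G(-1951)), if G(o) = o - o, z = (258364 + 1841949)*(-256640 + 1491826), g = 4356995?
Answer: 12269786994682464363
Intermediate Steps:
z = 2594277213218 (z = 2100313*1235186 = 2594277213218)
G(o) = 0
(g + z)*(4729551 + G(-1951)) = (4356995 + 2594277213218)*(4729551 + 0) = 2594281570213*4729551 = 12269786994682464363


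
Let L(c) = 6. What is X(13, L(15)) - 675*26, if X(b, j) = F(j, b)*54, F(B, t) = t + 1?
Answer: -16794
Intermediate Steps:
F(B, t) = 1 + t
X(b, j) = 54 + 54*b (X(b, j) = (1 + b)*54 = 54 + 54*b)
X(13, L(15)) - 675*26 = (54 + 54*13) - 675*26 = (54 + 702) - 1*17550 = 756 - 17550 = -16794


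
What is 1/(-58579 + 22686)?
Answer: -1/35893 ≈ -2.7861e-5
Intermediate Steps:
1/(-58579 + 22686) = 1/(-35893) = -1/35893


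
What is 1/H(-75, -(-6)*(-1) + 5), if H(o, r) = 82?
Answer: 1/82 ≈ 0.012195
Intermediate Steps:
1/H(-75, -(-6)*(-1) + 5) = 1/82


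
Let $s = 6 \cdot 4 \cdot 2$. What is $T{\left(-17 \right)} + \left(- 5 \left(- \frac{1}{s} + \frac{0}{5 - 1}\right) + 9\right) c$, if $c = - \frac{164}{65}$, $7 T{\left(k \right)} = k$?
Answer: $- \frac{138679}{5460} \approx -25.399$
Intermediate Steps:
$T{\left(k \right)} = \frac{k}{7}$
$c = - \frac{164}{65}$ ($c = \left(-164\right) \frac{1}{65} = - \frac{164}{65} \approx -2.5231$)
$s = 48$ ($s = 24 \cdot 2 = 48$)
$T{\left(-17 \right)} + \left(- 5 \left(- \frac{1}{s} + \frac{0}{5 - 1}\right) + 9\right) c = \frac{1}{7} \left(-17\right) + \left(- 5 \left(- \frac{1}{48} + \frac{0}{5 - 1}\right) + 9\right) \left(- \frac{164}{65}\right) = - \frac{17}{7} + \left(- 5 \left(\left(-1\right) \frac{1}{48} + \frac{0}{4}\right) + 9\right) \left(- \frac{164}{65}\right) = - \frac{17}{7} + \left(- 5 \left(- \frac{1}{48} + 0 \cdot \frac{1}{4}\right) + 9\right) \left(- \frac{164}{65}\right) = - \frac{17}{7} + \left(- 5 \left(- \frac{1}{48} + 0\right) + 9\right) \left(- \frac{164}{65}\right) = - \frac{17}{7} + \left(\left(-5\right) \left(- \frac{1}{48}\right) + 9\right) \left(- \frac{164}{65}\right) = - \frac{17}{7} + \left(\frac{5}{48} + 9\right) \left(- \frac{164}{65}\right) = - \frac{17}{7} + \frac{437}{48} \left(- \frac{164}{65}\right) = - \frac{17}{7} - \frac{17917}{780} = - \frac{138679}{5460}$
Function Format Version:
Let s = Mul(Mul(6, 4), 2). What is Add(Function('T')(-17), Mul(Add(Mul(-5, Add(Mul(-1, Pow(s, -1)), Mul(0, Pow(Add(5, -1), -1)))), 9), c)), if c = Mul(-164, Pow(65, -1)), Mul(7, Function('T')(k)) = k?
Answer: Rational(-138679, 5460) ≈ -25.399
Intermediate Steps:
Function('T')(k) = Mul(Rational(1, 7), k)
c = Rational(-164, 65) (c = Mul(-164, Rational(1, 65)) = Rational(-164, 65) ≈ -2.5231)
s = 48 (s = Mul(24, 2) = 48)
Add(Function('T')(-17), Mul(Add(Mul(-5, Add(Mul(-1, Pow(s, -1)), Mul(0, Pow(Add(5, -1), -1)))), 9), c)) = Add(Mul(Rational(1, 7), -17), Mul(Add(Mul(-5, Add(Mul(-1, Pow(48, -1)), Mul(0, Pow(Add(5, -1), -1)))), 9), Rational(-164, 65))) = Add(Rational(-17, 7), Mul(Add(Mul(-5, Add(Mul(-1, Rational(1, 48)), Mul(0, Pow(4, -1)))), 9), Rational(-164, 65))) = Add(Rational(-17, 7), Mul(Add(Mul(-5, Add(Rational(-1, 48), Mul(0, Rational(1, 4)))), 9), Rational(-164, 65))) = Add(Rational(-17, 7), Mul(Add(Mul(-5, Add(Rational(-1, 48), 0)), 9), Rational(-164, 65))) = Add(Rational(-17, 7), Mul(Add(Mul(-5, Rational(-1, 48)), 9), Rational(-164, 65))) = Add(Rational(-17, 7), Mul(Add(Rational(5, 48), 9), Rational(-164, 65))) = Add(Rational(-17, 7), Mul(Rational(437, 48), Rational(-164, 65))) = Add(Rational(-17, 7), Rational(-17917, 780)) = Rational(-138679, 5460)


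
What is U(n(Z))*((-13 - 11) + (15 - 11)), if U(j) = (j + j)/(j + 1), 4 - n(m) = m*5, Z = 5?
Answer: -42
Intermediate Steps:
n(m) = 4 - 5*m (n(m) = 4 - m*5 = 4 - 5*m)
U(j) = 2*j/(1 + j) (U(j) = (2*j)/(1 + j) = 2*j/(1 + j))
U(n(Z))*((-13 - 11) + (15 - 11)) = (2*(4 - 5*5)/(1 + (4 - 5*5)))*((-13 - 11) + (15 - 11)) = (2*(4 - 25)/(1 + (4 - 25)))*(-24 + 4) = (2*(-21)/(1 - 21))*(-20) = (2*(-21)/(-20))*(-20) = (2*(-21)*(-1/20))*(-20) = (21/10)*(-20) = -42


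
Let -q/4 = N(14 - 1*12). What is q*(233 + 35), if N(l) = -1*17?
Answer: 18224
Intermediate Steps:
N(l) = -17
q = 68 (q = -4*(-17) = 68)
q*(233 + 35) = 68*(233 + 35) = 68*268 = 18224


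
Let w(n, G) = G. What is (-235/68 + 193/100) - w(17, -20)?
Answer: 15703/850 ≈ 18.474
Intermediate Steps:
(-235/68 + 193/100) - w(17, -20) = (-235/68 + 193/100) - 1*(-20) = (-235*1/68 + 193*(1/100)) + 20 = (-235/68 + 193/100) + 20 = -1297/850 + 20 = 15703/850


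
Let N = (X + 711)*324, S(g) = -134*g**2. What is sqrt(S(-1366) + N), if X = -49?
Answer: 8*I*sqrt(3903494) ≈ 15806.0*I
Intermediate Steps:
N = 214488 (N = (-49 + 711)*324 = 662*324 = 214488)
sqrt(S(-1366) + N) = sqrt(-134*(-1366)**2 + 214488) = sqrt(-134*1865956 + 214488) = sqrt(-250038104 + 214488) = sqrt(-249823616) = 8*I*sqrt(3903494)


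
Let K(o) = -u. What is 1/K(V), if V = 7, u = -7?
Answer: ⅐ ≈ 0.14286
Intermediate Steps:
K(o) = 7 (K(o) = -1*(-7) = 7)
1/K(V) = 1/7 = ⅐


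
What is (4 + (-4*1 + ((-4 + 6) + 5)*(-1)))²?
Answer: 49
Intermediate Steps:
(4 + (-4*1 + ((-4 + 6) + 5)*(-1)))² = (4 + (-4 + (2 + 5)*(-1)))² = (4 + (-4 + 7*(-1)))² = (4 + (-4 - 7))² = (4 - 11)² = (-7)² = 49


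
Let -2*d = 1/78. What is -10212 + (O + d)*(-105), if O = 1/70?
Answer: -531067/52 ≈ -10213.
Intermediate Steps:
O = 1/70 ≈ 0.014286
d = -1/156 (d = -1/2/78 = -1/2*1/78 = -1/156 ≈ -0.0064103)
-10212 + (O + d)*(-105) = -10212 + (1/70 - 1/156)*(-105) = -10212 + (43/5460)*(-105) = -10212 - 43/52 = -531067/52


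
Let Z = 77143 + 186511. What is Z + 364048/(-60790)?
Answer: 8013581306/30395 ≈ 2.6365e+5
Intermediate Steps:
Z = 263654
Z + 364048/(-60790) = 263654 + 364048/(-60790) = 263654 + 364048*(-1/60790) = 263654 - 182024/30395 = 8013581306/30395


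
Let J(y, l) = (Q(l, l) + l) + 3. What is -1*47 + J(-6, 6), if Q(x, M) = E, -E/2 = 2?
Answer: -42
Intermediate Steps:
E = -4 (E = -2*2 = -4)
Q(x, M) = -4
J(y, l) = -1 + l (J(y, l) = (-4 + l) + 3 = -1 + l)
-1*47 + J(-6, 6) = -1*47 + (-1 + 6) = -47 + 5 = -42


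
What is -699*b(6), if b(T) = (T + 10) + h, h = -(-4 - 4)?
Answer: -16776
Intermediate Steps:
h = 8 (h = -1*(-8) = 8)
b(T) = 18 + T (b(T) = (T + 10) + 8 = (10 + T) + 8 = 18 + T)
-699*b(6) = -699*(18 + 6) = -699*24 = -16776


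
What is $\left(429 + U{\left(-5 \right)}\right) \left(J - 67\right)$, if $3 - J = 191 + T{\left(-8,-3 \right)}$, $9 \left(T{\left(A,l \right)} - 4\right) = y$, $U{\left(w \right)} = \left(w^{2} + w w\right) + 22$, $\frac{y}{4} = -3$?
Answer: $-129091$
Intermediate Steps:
$y = -12$ ($y = 4 \left(-3\right) = -12$)
$U{\left(w \right)} = 22 + 2 w^{2}$ ($U{\left(w \right)} = \left(w^{2} + w^{2}\right) + 22 = 2 w^{2} + 22 = 22 + 2 w^{2}$)
$T{\left(A,l \right)} = \frac{8}{3}$ ($T{\left(A,l \right)} = 4 + \frac{1}{9} \left(-12\right) = 4 - \frac{4}{3} = \frac{8}{3}$)
$J = - \frac{572}{3}$ ($J = 3 - \left(191 + \frac{8}{3}\right) = 3 - \frac{581}{3} = - \frac{572}{3} \approx -190.67$)
$\left(429 + U{\left(-5 \right)}\right) \left(J - 67\right) = \left(429 + \left(22 + 2 \left(-5\right)^{2}\right)\right) \left(- \frac{572}{3} - 67\right) = \left(429 + \left(22 + 2 \cdot 25\right)\right) \left(- \frac{773}{3}\right) = \left(429 + \left(22 + 50\right)\right) \left(- \frac{773}{3}\right) = \left(429 + 72\right) \left(- \frac{773}{3}\right) = 501 \left(- \frac{773}{3}\right) = -129091$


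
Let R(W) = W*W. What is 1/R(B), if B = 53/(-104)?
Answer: 10816/2809 ≈ 3.8505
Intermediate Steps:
B = -53/104 (B = 53*(-1/104) = -53/104 ≈ -0.50961)
R(W) = W**2
1/R(B) = 1/((-53/104)**2) = 1/(2809/10816) = 10816/2809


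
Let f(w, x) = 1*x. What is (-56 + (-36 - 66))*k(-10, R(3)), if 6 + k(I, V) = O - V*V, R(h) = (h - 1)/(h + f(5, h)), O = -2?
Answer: 11534/9 ≈ 1281.6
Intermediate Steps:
f(w, x) = x
R(h) = (-1 + h)/(2*h) (R(h) = (h - 1)/(h + h) = (-1 + h)/((2*h)) = (-1 + h)*(1/(2*h)) = (-1 + h)/(2*h))
k(I, V) = -8 - V² (k(I, V) = -6 + (-2 - V*V) = -6 + (-2 - V²) = -8 - V²)
(-56 + (-36 - 66))*k(-10, R(3)) = (-56 + (-36 - 66))*(-8 - ((½)*(-1 + 3)/3)²) = (-56 - 102)*(-8 - ((½)*(⅓)*2)²) = -158*(-8 - (⅓)²) = -158*(-8 - 1*⅑) = -158*(-8 - ⅑) = -158*(-73/9) = 11534/9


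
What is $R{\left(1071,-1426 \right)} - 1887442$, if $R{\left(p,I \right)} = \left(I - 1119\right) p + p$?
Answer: $-4612066$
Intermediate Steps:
$R{\left(p,I \right)} = p + p \left(-1119 + I\right)$ ($R{\left(p,I \right)} = \left(-1119 + I\right) p + p = p \left(-1119 + I\right) + p = p + p \left(-1119 + I\right)$)
$R{\left(1071,-1426 \right)} - 1887442 = 1071 \left(-1118 - 1426\right) - 1887442 = 1071 \left(-2544\right) - 1887442 = -2724624 - 1887442 = -4612066$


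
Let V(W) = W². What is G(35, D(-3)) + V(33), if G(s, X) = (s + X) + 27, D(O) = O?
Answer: 1148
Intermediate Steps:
G(s, X) = 27 + X + s (G(s, X) = (X + s) + 27 = 27 + X + s)
G(35, D(-3)) + V(33) = (27 - 3 + 35) + 33² = 59 + 1089 = 1148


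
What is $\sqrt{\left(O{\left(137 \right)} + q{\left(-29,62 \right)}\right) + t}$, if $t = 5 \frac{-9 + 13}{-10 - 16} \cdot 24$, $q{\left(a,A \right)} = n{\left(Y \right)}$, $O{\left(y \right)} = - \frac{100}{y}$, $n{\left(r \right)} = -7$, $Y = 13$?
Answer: $\frac{3 i \sqrt{9230923}}{1781} \approx 5.1178 i$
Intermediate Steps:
$q{\left(a,A \right)} = -7$
$t = - \frac{240}{13}$ ($t = 5 \frac{4}{-26} \cdot 24 = 5 \cdot 4 \left(- \frac{1}{26}\right) 24 = 5 \left(- \frac{2}{13}\right) 24 = \left(- \frac{10}{13}\right) 24 = - \frac{240}{13} \approx -18.462$)
$\sqrt{\left(O{\left(137 \right)} + q{\left(-29,62 \right)}\right) + t} = \sqrt{\left(- \frac{100}{137} - 7\right) - \frac{240}{13}} = \sqrt{- \frac{1059}{137} - \frac{240}{13}} = \sqrt{- \frac{46647}{1781}} = \frac{3 i \sqrt{9230923}}{1781}$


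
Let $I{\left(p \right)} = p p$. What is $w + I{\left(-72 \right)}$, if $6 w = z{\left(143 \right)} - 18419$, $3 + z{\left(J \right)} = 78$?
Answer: $\frac{6380}{3} \approx 2126.7$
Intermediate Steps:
$z{\left(J \right)} = 75$ ($z{\left(J \right)} = -3 + 78 = 75$)
$I{\left(p \right)} = p^{2}$
$w = - \frac{9172}{3}$ ($w = \frac{75 - 18419}{6} = \frac{1}{6} \left(-18344\right) = - \frac{9172}{3} \approx -3057.3$)
$w + I{\left(-72 \right)} = - \frac{9172}{3} + \left(-72\right)^{2} = - \frac{9172}{3} + 5184 = \frac{6380}{3}$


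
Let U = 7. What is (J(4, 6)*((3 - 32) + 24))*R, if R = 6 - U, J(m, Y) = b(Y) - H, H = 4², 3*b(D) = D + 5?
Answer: -185/3 ≈ -61.667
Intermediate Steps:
b(D) = 5/3 + D/3 (b(D) = (D + 5)/3 = (5 + D)/3 = 5/3 + D/3)
H = 16
J(m, Y) = -43/3 + Y/3 (J(m, Y) = (5/3 + Y/3) - 1*16 = (5/3 + Y/3) - 16 = -43/3 + Y/3)
R = -1 (R = 6 - 1*7 = 6 - 7 = -1)
(J(4, 6)*((3 - 32) + 24))*R = ((-43/3 + (⅓)*6)*((3 - 32) + 24))*(-1) = ((-43/3 + 2)*(-29 + 24))*(-1) = -37/3*(-5)*(-1) = (185/3)*(-1) = -185/3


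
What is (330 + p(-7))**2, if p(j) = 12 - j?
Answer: 121801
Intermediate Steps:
(330 + p(-7))**2 = (330 + (12 - 1*(-7)))**2 = (330 + (12 + 7))**2 = (330 + 19)**2 = 349**2 = 121801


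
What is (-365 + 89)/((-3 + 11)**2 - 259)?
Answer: 92/65 ≈ 1.4154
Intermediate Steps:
(-365 + 89)/((-3 + 11)**2 - 259) = -276/(8**2 - 259) = -276/(64 - 259) = -276/(-195) = -276*(-1/195) = 92/65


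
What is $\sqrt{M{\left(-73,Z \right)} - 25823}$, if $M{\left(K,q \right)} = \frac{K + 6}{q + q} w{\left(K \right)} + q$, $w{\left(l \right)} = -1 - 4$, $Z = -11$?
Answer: $\frac{3 i \sqrt{1390114}}{22} \approx 160.78 i$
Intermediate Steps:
$w{\left(l \right)} = -5$ ($w{\left(l \right)} = -1 - 4 = -5$)
$M{\left(K,q \right)} = q - \frac{5 \left(6 + K\right)}{2 q}$ ($M{\left(K,q \right)} = \frac{K + 6}{q + q} \left(-5\right) + q = \frac{6 + K}{2 q} \left(-5\right) + q = - \frac{5 \left(6 + K\right)}{2 q} + q = q - \frac{5 \left(6 + K\right)}{2 q}$)
$\sqrt{M{\left(-73,Z \right)} - 25823} = \sqrt{\frac{-15 + \left(-11\right)^{2} - - \frac{365}{2}}{-11} - 25823} = \sqrt{- \frac{-15 + 121 + \frac{365}{2}}{11} - 25823} = \sqrt{\left(- \frac{1}{11}\right) \frac{577}{2} - 25823} = \sqrt{- \frac{577}{22} - 25823} = \sqrt{- \frac{568683}{22}} = \frac{3 i \sqrt{1390114}}{22}$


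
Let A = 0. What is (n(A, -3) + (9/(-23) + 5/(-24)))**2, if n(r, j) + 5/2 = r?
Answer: 2927521/304704 ≈ 9.6078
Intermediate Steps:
n(r, j) = -5/2 + r
(n(A, -3) + (9/(-23) + 5/(-24)))**2 = ((-5/2 + 0) + (9/(-23) + 5/(-24)))**2 = (-5/2 + (9*(-1/23) + 5*(-1/24)))**2 = (-5/2 + (-9/23 - 5/24))**2 = (-5/2 - 331/552)**2 = (-1711/552)**2 = 2927521/304704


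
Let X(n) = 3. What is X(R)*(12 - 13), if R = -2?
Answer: -3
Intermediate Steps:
X(R)*(12 - 13) = 3*(12 - 13) = 3*(-1) = -3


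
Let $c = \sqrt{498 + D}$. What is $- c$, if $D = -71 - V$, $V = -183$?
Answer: $- \sqrt{610} \approx -24.698$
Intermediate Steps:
$D = 112$ ($D = -71 - -183 = -71 + 183 = 112$)
$c = \sqrt{610}$ ($c = \sqrt{498 + 112} = \sqrt{610} \approx 24.698$)
$- c = - \sqrt{610}$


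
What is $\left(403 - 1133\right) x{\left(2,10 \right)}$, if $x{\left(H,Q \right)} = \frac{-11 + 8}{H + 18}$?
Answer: $\frac{219}{2} \approx 109.5$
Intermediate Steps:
$x{\left(H,Q \right)} = - \frac{3}{18 + H}$
$\left(403 - 1133\right) x{\left(2,10 \right)} = \left(403 - 1133\right) \left(- \frac{3}{18 + 2}\right) = - 730 \left(- \frac{3}{20}\right) = - 730 \left(\left(-3\right) \frac{1}{20}\right) = \left(-730\right) \left(- \frac{3}{20}\right) = \frac{219}{2}$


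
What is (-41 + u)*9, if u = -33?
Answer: -666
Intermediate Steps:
(-41 + u)*9 = (-41 - 33)*9 = -74*9 = -666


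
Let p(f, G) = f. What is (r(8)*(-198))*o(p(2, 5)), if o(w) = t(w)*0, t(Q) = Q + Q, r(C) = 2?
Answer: 0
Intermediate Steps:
t(Q) = 2*Q
o(w) = 0 (o(w) = (2*w)*0 = 0)
(r(8)*(-198))*o(p(2, 5)) = (2*(-198))*0 = -396*0 = 0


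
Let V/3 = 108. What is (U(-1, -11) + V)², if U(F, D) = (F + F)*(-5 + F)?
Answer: 112896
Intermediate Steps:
U(F, D) = 2*F*(-5 + F) (U(F, D) = (2*F)*(-5 + F) = 2*F*(-5 + F))
V = 324 (V = 3*108 = 324)
(U(-1, -11) + V)² = (2*(-1)*(-5 - 1) + 324)² = (2*(-1)*(-6) + 324)² = (12 + 324)² = 336² = 112896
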